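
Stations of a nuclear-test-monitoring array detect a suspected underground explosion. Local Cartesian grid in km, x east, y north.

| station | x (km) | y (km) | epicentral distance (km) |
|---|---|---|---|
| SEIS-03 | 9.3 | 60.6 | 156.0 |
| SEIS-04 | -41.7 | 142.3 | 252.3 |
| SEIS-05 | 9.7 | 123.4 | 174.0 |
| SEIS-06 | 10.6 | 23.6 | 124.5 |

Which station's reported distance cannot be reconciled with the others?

SEIS-05

Solve using three stations at a time. Using SEIS-03, SEIS-04, SEIS-06 (subtract circle equations pairwise → linear system) gives (x, y) ≈ (87.3, -74.6).
Distances from that point to each station vs reported:
  SEIS-03: calculated 156.1 vs reported 156.0 → residual 0.1 km
  SEIS-04: calculated 252.3 vs reported 252.3 → residual 0.0 km
  SEIS-05: calculated 212.6 vs reported 174.0 → residual 38.6 km
  SEIS-06: calculated 124.6 vs reported 124.5 → residual 0.1 km
SEIS-03, SEIS-04, SEIS-06 are mutually consistent (residuals ≈ 0); SEIS-05 is off by 38.6 km.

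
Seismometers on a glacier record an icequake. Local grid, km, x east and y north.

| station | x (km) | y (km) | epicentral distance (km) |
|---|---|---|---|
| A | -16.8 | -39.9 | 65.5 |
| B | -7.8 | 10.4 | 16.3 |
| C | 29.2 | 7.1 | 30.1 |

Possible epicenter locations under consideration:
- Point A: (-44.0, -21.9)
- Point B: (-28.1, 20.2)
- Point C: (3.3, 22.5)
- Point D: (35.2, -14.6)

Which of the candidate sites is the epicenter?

For each candidate, compare |candidate − station| to the reported distance:
Point A: residuals A 32.9, B 32.2, C 48.6 → max 48.6 km
Point B: residuals A 4.3, B 6.2, C 28.7 → max 28.7 km
Point C: residuals A 0.1, B 0.1, C 0.0 → max 0.1 km
Point D: residuals A 7.7, B 33.4, C 7.6 → max 33.4 km
Only Point C has all residuals ≈ 0.

Point C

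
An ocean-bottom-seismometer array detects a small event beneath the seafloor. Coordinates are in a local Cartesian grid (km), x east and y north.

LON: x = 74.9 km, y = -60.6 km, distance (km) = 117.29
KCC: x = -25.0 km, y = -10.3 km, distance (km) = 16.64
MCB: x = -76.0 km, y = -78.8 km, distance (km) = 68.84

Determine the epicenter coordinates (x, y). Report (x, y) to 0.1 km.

(-36.1, -22.7)

Circle about each station: (x − 74.9)² + (y + 60.6)² = 117.29²; (x + 25.0)² + (y + 10.3)² = 16.64²; (x + 76.0)² + (y + 78.8)² = 68.84².
Subtracting the LON equation from the KCC and MCB equations removes the quadratic terms:
-199.8 x + 100.6 y = 4928.77
-301.8 x − 36.4 y = 11721.07
Solving the 2×2 system: x ≈ -36.1, y ≈ -22.7 km.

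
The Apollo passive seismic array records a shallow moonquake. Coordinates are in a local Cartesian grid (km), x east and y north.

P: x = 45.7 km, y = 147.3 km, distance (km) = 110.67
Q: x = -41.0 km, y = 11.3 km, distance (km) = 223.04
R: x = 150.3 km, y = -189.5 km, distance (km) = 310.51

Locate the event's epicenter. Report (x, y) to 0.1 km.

Circle about each station: (x − 45.7)² + (y − 147.3)² = 110.67²; (x + 41.0)² + (y − 11.3)² = 223.04²; (x − 150.3)² + (y + 189.5)² = 310.51².
Subtracting the P equation from the Q and R equations removes the quadratic terms:
-173.4 x − 272.0 y = -59476.08
209.2 x − 673.6 y = -49454.05
Solving the 2×2 system: x ≈ 153.2, y ≈ 121.0 km.
Check against P (with the unrounded x, y): √((x − 45.7)²+(y − 147.3)²) = 110.67 ≈ 110.67 km. ✓

153.2 km east, 121.0 km north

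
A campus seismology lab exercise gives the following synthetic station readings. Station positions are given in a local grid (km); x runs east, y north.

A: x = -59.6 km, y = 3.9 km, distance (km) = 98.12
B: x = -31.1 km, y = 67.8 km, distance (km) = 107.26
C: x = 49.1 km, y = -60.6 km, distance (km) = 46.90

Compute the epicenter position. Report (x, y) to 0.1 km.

Circle about each station: (x + 59.6)² + (y − 3.9)² = 98.12²; (x + 31.1)² + (y − 67.8)² = 107.26²; (x − 49.1)² + (y + 60.6)² = 46.90².
Subtracting pairs of circle equations eliminates x²+y² and gives linear equations (the radical axes):
57.0 x + 127.8 y = 119.51
217.4 x − 129.0 y = 9943.72
Solving the 2×2 system: x ≈ 36.6, y ≈ -15.4 km.

36.6 km east, -15.4 km north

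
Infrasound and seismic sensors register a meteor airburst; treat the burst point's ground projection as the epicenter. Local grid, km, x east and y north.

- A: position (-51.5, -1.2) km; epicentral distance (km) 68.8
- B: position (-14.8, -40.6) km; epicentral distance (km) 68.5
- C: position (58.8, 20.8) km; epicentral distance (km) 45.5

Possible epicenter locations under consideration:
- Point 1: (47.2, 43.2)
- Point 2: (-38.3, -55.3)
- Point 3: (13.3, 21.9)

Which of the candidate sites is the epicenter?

Point 3

For each candidate, compare |candidate − station| to the reported distance:
Point 1: residuals A 39.4, B 35.7, C 20.3 → max 39.4 km
Point 2: residuals A 13.1, B 40.8, C 77.9 → max 77.9 km
Point 3: residuals A 0.0, B 0.0, C 0.0 → max 0.0 km
Only Point 3 has all residuals ≈ 0.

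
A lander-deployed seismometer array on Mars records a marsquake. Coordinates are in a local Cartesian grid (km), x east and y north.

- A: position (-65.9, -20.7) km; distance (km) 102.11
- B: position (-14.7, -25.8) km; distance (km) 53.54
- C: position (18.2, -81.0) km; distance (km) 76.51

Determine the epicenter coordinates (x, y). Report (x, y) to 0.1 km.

Circle about each station: (x + 65.9)² + (y + 20.7)² = 102.11²; (x + 14.7)² + (y + 25.8)² = 53.54²; (x − 18.2)² + (y + 81.0)² = 76.51².
Subtracting pairs of circle equations eliminates x²+y² and gives linear equations (the radical axes):
102.4 x − 10.2 y = 3670.35
168.2 x − 120.6 y = 6693.61
Solving the 2×2 system: x ≈ 35.2, y ≈ -6.4 km.

x ≈ 35.2 km, y ≈ -6.4 km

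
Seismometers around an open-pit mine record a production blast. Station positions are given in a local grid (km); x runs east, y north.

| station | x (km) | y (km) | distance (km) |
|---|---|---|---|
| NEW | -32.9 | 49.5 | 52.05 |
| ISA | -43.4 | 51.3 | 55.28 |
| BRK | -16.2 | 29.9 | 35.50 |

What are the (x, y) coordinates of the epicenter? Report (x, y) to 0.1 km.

Circle about each station: (x + 32.9)² + (y − 49.5)² = 52.05²; (x + 43.4)² + (y − 51.3)² = 55.28²; (x + 16.2)² + (y − 29.9)² = 35.50².
Subtracting pairs of circle equations eliminates x²+y² and gives linear equations (the radical axes):
-21.0 x + 3.6 y = 635.91
33.4 x − 39.2 y = -927.26
Solving the 2×2 system: x ≈ -30.7, y ≈ -2.5 km.

-30.7 km east, -2.5 km north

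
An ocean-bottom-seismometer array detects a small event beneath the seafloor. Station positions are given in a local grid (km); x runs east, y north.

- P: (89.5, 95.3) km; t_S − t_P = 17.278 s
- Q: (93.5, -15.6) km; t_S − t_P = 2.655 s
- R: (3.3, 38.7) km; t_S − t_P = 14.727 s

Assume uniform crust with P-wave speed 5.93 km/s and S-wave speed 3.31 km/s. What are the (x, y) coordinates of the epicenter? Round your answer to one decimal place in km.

Distance from S−P lag: d = Δt · v_P v_S / (v_P − v_S) = Δt · (5.93·3.31)/(5.93−3.31) ≈ 7.4917·Δt.
So d_P = 129.44, d_Q = 19.89, d_R = 110.33 km.
Circle about each station: (x − 89.5)² + (y − 95.3)² = 129.44²; (x − 93.5)² + (y + 15.6)² = 19.89²; (x − 3.3)² + (y − 38.7)² = 110.33².
Subtracting pairs of circle equations eliminates x²+y² and gives linear equations (the radical axes):
8.0 x − 221.8 y = 8252.37
-172.4 x − 113.2 y = -11001.76
Solving the 2×2 system: x ≈ 86.2, y ≈ -34.1 km.

(86.2, -34.1)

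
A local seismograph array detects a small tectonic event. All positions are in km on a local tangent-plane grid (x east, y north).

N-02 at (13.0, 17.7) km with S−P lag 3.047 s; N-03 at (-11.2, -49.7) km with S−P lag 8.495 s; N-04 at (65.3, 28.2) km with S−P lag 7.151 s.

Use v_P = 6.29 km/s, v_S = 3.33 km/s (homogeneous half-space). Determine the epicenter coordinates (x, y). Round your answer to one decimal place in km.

Distance from S−P lag: d = Δt · v_P v_S / (v_P − v_S) = Δt · (6.29·3.33)/(6.29−3.33) ≈ 7.0763·Δt.
So d_N-02 = 21.56, d_N-03 = 60.11, d_N-04 = 50.60 km.
Circle about each station: (x − 13.0)² + (y − 17.7)² = 21.56²; (x + 11.2)² + (y + 49.7)² = 60.11²; (x − 65.3)² + (y − 28.2)² = 50.60².
Subtracting the N-02 equation from the N-03 and N-04 equations removes the quadratic terms:
-48.4 x − 134.8 y = -1035.14
104.6 x + 21.0 y = 2481.51
Solving the 2×2 system: x ≈ 23.9, y ≈ -0.9 km.

x ≈ 23.9 km, y ≈ -0.9 km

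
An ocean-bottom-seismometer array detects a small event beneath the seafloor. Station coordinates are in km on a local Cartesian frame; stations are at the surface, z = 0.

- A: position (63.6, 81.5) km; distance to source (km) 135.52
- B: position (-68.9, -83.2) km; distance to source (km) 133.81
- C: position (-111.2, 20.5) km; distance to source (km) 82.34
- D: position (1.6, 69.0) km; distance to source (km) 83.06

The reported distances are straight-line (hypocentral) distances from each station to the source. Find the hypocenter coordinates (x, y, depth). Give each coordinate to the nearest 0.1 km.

Each station gives a sphere (x−x_i)² + (y−y_i)² + z² = d_i² (stations at z=0).
Subtracting the A sphere from B and C: z² cancels, leaving linear equations in x and y:
-265.0 x − 329.4 y = 1442.79
-349.6 x − 122.0 y = 13684.27
Solving: x ≈ -52.296, y ≈ 37.692 km (keep extra digits for the depth step; rounded: -52.3, 37.7).
Then from the A sphere: z² = 135.52² − (x − 63.6)² − (y − 81.5)² with x = -52.296, y = 37.692, so z ≈ 54.906 ≈ 54.9 km.
Check against D (with the unrounded solution): distance 83.06 ≈ 83.06 km. ✓

x ≈ -52.3 km, y ≈ 37.7 km, depth ≈ 54.9 km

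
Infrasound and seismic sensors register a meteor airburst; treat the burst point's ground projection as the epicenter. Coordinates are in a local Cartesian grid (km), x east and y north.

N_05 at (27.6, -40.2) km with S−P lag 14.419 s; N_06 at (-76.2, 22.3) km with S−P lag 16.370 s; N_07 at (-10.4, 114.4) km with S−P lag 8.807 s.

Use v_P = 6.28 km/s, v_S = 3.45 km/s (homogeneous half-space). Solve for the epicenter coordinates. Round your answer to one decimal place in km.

Distance from S−P lag: d = Δt · v_P v_S / (v_P − v_S) = Δt · (6.28·3.45)/(6.28−3.45) ≈ 7.6558·Δt.
So d_N_05 = 110.39, d_N_06 = 125.33, d_N_07 = 67.42 km.
Circle about each station: (x − 27.6)² + (y + 40.2)² = 110.39²; (x + 76.2)² + (y − 22.3)² = 125.33²; (x + 10.4)² + (y − 114.4)² = 67.42².
Subtracting pairs of circle equations eliminates x²+y² and gives linear equations (the radical axes):
-207.6 x + 125.0 y = 404.27
-76.0 x + 309.2 y = 18458.22
Solving the 2×2 system: x ≈ 39.9, y ≈ 69.5 km.

x ≈ 39.9 km, y ≈ 69.5 km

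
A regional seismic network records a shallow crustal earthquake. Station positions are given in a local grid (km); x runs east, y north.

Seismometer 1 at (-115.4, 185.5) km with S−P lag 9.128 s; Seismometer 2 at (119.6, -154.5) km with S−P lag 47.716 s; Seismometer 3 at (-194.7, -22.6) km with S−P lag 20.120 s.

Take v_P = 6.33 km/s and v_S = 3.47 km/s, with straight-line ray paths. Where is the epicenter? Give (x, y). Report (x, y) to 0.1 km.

-127.2 km east, 116.4 km north

Distance from S−P lag: d = Δt · v_P v_S / (v_P − v_S) = Δt · (6.33·3.47)/(6.33−3.47) ≈ 7.6801·Δt.
So d_Seismometer 1 = 70.10, d_Seismometer 2 = 366.46, d_Seismometer 3 = 154.52 km.
Circle about each station: (x + 115.4)² + (y − 185.5)² = 70.10²; (x − 119.6)² + (y + 154.5)² = 366.46²; (x + 194.7)² + (y + 22.6)² = 154.52².
Subtracting the Seismometer 1 equation from the Seismometer 2 and Seismometer 3 equations removes the quadratic terms:
470.0 x − 680.0 y = -138931.92
-158.6 x − 416.2 y = -28270.98
Solving the 2×2 system: x ≈ -127.2, y ≈ 116.4 km.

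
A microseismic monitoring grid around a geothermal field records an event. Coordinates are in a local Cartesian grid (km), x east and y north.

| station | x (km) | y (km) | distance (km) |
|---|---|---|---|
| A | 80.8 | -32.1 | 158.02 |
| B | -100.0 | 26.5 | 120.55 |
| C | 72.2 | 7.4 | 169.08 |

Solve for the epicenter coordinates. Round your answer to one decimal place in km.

x ≈ -66.5 km, y ≈ -89.3 km

Circle about each station: (x − 80.8)² + (y + 32.1)² = 158.02²; (x + 100.0)² + (y − 26.5)² = 120.55²; (x − 72.2)² + (y − 7.4)² = 169.08².
Subtracting the A equation from the B and C equations removes the quadratic terms:
-361.6 x + 117.2 y = 13581.22
-17.2 x + 79.0 y = -5909.18
Solving the 2×2 system: x ≈ -66.5, y ≈ -89.3 km.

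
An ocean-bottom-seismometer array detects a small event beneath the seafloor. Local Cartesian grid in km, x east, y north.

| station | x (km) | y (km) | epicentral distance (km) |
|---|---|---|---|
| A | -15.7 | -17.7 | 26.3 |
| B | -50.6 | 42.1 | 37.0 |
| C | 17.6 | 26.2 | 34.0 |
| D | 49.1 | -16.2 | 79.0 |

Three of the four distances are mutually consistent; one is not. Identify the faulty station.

Solve using three stations at a time. Using B, C, D (subtract circle equations pairwise → linear system) gives (x, y) ≈ (-16.4, 28.0).
Distances from that point to each station vs reported:
  A: calculated 45.7 vs reported 26.3 → residual 19.4 km
  B: calculated 37.0 vs reported 37.0 → residual 0.0 km
  C: calculated 34.0 vs reported 34.0 → residual 0.0 km
  D: calculated 79.0 vs reported 79.0 → residual 0.0 km
B, C, D are mutually consistent (residuals ≈ 0); A is off by 19.4 km.

A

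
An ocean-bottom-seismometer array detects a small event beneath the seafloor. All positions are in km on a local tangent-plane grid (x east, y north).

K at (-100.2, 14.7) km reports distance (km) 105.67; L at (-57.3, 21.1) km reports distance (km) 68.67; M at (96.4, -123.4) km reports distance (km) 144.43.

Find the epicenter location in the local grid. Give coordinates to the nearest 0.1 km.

(1.3, -14.7)

Circle about each station: (x + 100.2)² + (y − 14.7)² = 105.67²; (x + 57.3)² + (y − 21.1)² = 68.67²; (x − 96.4)² + (y + 123.4)² = 144.43².
Subtracting the K equation from the L and M equations removes the quadratic terms:
85.8 x + 12.8 y = -77.05
393.2 x − 276.2 y = 4570.51
Solving the 2×2 system: x ≈ 1.3, y ≈ -14.7 km.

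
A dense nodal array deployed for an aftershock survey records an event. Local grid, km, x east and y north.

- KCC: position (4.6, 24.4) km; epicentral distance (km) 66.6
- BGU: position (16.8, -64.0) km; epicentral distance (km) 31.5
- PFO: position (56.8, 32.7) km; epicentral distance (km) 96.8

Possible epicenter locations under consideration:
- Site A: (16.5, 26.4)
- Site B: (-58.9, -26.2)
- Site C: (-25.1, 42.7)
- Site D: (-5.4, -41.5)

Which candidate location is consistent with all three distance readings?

For each candidate, compare |candidate − station| to the reported distance:
Site A: residuals KCC 54.5, BGU 58.9, PFO 56.0 → max 58.9 km
Site B: residuals KCC 14.6, BGU 53.1, PFO 33.0 → max 53.1 km
Site C: residuals KCC 31.7, BGU 83.1, PFO 14.3 → max 83.1 km
Site D: residuals KCC 0.1, BGU 0.1, PFO 0.0 → max 0.1 km
Only Site D has all residuals ≈ 0.

Site D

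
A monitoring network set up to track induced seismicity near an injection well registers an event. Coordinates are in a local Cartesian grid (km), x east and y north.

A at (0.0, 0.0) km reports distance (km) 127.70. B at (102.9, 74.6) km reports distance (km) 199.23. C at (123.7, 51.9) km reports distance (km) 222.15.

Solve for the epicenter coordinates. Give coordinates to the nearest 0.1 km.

Circle about each station: x² + y² = 127.70²; (x − 102.9)² + (y − 74.6)² = 199.23²; (x − 123.7)² + (y − 51.9)² = 222.15².
Subtracting the A equation from the B and C equations removes the quadratic terms:
205.8 x + 149.2 y = -7231.73
247.4 x + 103.8 y = -15048.03
Solving the 2×2 system: x ≈ -96.1, y ≈ 84.1 km.

(-96.1, 84.1)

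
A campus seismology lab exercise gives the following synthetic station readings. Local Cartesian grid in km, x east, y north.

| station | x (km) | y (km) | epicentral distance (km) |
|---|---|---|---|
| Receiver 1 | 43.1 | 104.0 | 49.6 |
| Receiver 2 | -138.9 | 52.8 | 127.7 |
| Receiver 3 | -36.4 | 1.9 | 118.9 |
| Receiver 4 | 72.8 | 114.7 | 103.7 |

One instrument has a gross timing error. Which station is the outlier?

Solve using three stations at a time. Using Receiver 2, Receiver 3, Receiver 4 (subtract circle equations pairwise → linear system) gives (x, y) ≈ (-30.7, 120.7).
Distances from that point to each station vs reported:
  Receiver 1: calculated 75.7 vs reported 49.6 → residual 26.1 km
  Receiver 2: calculated 127.7 vs reported 127.7 → residual 0.0 km
  Receiver 3: calculated 118.9 vs reported 118.9 → residual 0.0 km
  Receiver 4: calculated 103.7 vs reported 103.7 → residual 0.0 km
Receiver 2, Receiver 3, Receiver 4 are mutually consistent (residuals ≈ 0); Receiver 1 is off by 26.1 km.

Receiver 1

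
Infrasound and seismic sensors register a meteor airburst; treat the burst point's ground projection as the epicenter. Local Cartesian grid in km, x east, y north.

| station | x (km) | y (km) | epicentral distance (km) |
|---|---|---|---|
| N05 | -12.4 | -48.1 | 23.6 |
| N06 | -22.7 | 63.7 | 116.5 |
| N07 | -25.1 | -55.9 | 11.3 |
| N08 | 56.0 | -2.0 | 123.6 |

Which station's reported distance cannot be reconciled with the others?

Solve using three stations at a time. Using N05, N06, N07 (subtract circle equations pairwise → linear system) gives (x, y) ≈ (-35.6, -52.1).
Distances from that point to each station vs reported:
  N05: calculated 23.5 vs reported 23.6 → residual 0.1 km
  N06: calculated 116.5 vs reported 116.5 → residual 0.0 km
  N07: calculated 11.2 vs reported 11.3 → residual 0.1 km
  N08: calculated 104.4 vs reported 123.6 → residual 19.2 km
N05, N06, N07 are mutually consistent (residuals ≈ 0); N08 is off by 19.2 km.

N08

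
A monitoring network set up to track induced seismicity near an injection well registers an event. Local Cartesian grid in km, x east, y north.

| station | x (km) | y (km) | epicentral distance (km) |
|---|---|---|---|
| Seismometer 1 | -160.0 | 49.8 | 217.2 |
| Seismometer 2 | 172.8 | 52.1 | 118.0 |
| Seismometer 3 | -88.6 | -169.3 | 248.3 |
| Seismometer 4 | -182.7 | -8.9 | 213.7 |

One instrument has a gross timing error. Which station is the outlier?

Solve using three stations at a time. Using Seismometer 1, Seismometer 2, Seismometer 3 (subtract circle equations pairwise → linear system) gives (x, y) ≈ (56.5, 32.2).
Distances from that point to each station vs reported:
  Seismometer 1: calculated 217.2 vs reported 217.2 → residual 0.0 km
  Seismometer 2: calculated 118.0 vs reported 118.0 → residual 0.0 km
  Seismometer 3: calculated 248.3 vs reported 248.3 → residual 0.0 km
  Seismometer 4: calculated 242.7 vs reported 213.7 → residual 29.0 km
Seismometer 1, Seismometer 2, Seismometer 3 are mutually consistent (residuals ≈ 0); Seismometer 4 is off by 29.0 km.

Seismometer 4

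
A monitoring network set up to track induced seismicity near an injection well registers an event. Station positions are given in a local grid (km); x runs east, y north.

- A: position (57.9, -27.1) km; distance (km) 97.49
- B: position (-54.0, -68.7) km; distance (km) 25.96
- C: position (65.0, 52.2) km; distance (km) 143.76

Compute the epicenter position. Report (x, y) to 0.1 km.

Circle about each station: (x − 57.9)² + (y + 27.1)² = 97.49²; (x + 54.0)² + (y + 68.7)² = 25.96²; (x − 65.0)² + (y − 52.2)² = 143.76².
Subtracting pairs of circle equations eliminates x²+y² and gives linear equations (the radical axes):
-223.8 x − 83.2 y = 12379.25
14.2 x + 158.6 y = -8299.62
Solving the 2×2 system: x ≈ -37.1, y ≈ -49.0 km.

(-37.1, -49.0)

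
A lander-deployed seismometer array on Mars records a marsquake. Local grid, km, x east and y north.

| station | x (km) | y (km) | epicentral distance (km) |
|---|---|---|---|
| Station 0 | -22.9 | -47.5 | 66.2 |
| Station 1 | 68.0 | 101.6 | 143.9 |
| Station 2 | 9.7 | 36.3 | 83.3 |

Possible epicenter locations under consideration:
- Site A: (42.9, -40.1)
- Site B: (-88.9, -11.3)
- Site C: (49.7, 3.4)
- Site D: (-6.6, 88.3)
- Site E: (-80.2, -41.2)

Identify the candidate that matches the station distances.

Site A

For each candidate, compare |candidate − station| to the reported distance:
Site A: residuals Station 0 0.0, Station 1 0.0, Station 2 0.0 → max 0.0 km
Site B: residuals Station 0 9.1, Station 1 49.4, Station 2 26.2 → max 49.4 km
Site C: residuals Station 0 22.5, Station 1 44.0, Station 2 31.5 → max 44.0 km
Site D: residuals Station 0 70.6, Station 1 68.1, Station 2 28.8 → max 70.6 km
Site E: residuals Station 0 8.6, Station 1 61.9, Station 2 35.4 → max 61.9 km
Only Site A has all residuals ≈ 0.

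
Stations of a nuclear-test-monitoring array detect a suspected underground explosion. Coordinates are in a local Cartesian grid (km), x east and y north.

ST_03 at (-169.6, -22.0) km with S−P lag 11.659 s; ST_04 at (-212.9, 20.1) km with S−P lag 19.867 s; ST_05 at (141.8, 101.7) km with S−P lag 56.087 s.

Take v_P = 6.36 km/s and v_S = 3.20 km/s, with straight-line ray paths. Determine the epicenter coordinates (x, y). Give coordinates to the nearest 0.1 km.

-160.2 km east, -96.5 km north

Distance from S−P lag: d = Δt · v_P v_S / (v_P − v_S) = Δt · (6.36·3.20)/(6.36−3.20) ≈ 6.4405·Δt.
So d_ST_03 = 75.09, d_ST_04 = 127.95, d_ST_05 = 361.23 km.
Circle about each station: (x + 169.6)² + (y + 22.0)² = 75.09²; (x + 212.9)² + (y − 20.1)² = 127.95²; (x − 141.8)² + (y − 101.7)² = 361.23².
Subtracting the ST_03 equation from the ST_04 and ST_05 equations removes the quadratic terms:
-86.6 x + 84.2 y = 5749.57
622.8 x + 247.4 y = -123646.63
Solving the 2×2 system: x ≈ -160.2, y ≈ -96.5 km.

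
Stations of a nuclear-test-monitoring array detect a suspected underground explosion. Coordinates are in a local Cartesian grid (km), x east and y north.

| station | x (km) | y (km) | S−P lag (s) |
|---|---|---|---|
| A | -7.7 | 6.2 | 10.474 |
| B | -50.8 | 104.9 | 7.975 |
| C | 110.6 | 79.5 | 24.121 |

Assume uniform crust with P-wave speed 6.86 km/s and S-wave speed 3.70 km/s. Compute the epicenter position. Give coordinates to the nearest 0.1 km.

Distance from S−P lag: d = Δt · v_P v_S / (v_P − v_S) = Δt · (6.86·3.70)/(6.86−3.70) ≈ 8.0323·Δt.
So d_A = 84.13, d_B = 64.06, d_C = 193.75 km.
Circle about each station: (x + 7.7)² + (y − 6.2)² = 84.13²; (x + 50.8)² + (y − 104.9)² = 64.06²; (x − 110.6)² + (y − 79.5)² = 193.75².
Subtracting pairs of circle equations eliminates x²+y² and gives linear equations (the radical axes):
-86.2 x + 197.4 y = 16461.09
236.6 x + 146.6 y = -12006.33
Solving the 2×2 system: x ≈ -80.6, y ≈ 48.2 km.
Check against A (with the unrounded x, y): √((x + 7.7)²+(y − 6.2)²) = 84.13 ≈ 84.13 km. ✓

x ≈ -80.6 km, y ≈ 48.2 km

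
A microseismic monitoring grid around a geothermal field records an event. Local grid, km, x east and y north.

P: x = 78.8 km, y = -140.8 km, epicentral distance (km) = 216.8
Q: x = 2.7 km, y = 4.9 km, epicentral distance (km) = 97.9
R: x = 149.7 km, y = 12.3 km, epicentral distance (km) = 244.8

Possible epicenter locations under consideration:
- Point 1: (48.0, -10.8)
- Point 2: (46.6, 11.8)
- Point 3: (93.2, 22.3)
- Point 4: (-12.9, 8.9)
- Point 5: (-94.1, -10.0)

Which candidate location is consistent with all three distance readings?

Point 5

For each candidate, compare |candidate − station| to the reported distance:
Point 1: residuals P 83.2, Q 50.0, R 140.5 → max 140.5 km
Point 2: residuals P 60.8, Q 53.5, R 141.7 → max 141.7 km
Point 3: residuals P 53.1, Q 5.7, R 187.4 → max 187.4 km
Point 4: residuals P 41.2, Q 81.8, R 82.2 → max 82.2 km
Point 5: residuals P 0.0, Q 0.0, R 0.0 → max 0.0 km
Only Point 5 has all residuals ≈ 0.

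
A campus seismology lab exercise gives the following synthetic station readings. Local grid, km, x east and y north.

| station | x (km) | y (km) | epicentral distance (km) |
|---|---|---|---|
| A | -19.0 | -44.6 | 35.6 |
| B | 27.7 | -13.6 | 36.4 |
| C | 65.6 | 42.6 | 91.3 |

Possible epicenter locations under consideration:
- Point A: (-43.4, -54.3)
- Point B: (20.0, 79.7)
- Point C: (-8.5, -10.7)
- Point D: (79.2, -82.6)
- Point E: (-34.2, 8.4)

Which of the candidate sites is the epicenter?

For each candidate, compare |candidate − station| to the reported distance:
Point A: residuals A 9.3, B 45.5, C 54.5 → max 54.5 km
Point B: residuals A 94.7, B 57.2, C 32.5 → max 94.7 km
Point C: residuals A 0.1, B 0.1, C 0.0 → max 0.1 km
Point D: residuals A 69.7, B 49.7, C 34.6 → max 69.7 km
Point E: residuals A 19.5, B 29.3, C 14.2 → max 29.3 km
Only Point C has all residuals ≈ 0.

Point C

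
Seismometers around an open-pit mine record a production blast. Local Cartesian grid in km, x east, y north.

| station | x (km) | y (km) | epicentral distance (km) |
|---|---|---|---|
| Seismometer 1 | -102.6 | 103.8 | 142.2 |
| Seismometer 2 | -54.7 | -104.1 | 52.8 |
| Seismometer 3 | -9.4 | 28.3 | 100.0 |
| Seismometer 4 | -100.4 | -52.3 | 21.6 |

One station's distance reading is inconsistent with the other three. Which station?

Seismometer 2

Solve using three stations at a time. Using Seismometer 1, Seismometer 3, Seismometer 4 (subtract circle equations pairwise → linear system) gives (x, y) ≈ (-84.9, -37.3).
Distances from that point to each station vs reported:
  Seismometer 1: calculated 142.2 vs reported 142.2 → residual 0.0 km
  Seismometer 2: calculated 73.3 vs reported 52.8 → residual 20.5 km
  Seismometer 3: calculated 100.0 vs reported 100.0 → residual 0.0 km
  Seismometer 4: calculated 21.6 vs reported 21.6 → residual 0.0 km
Seismometer 1, Seismometer 3, Seismometer 4 are mutually consistent (residuals ≈ 0); Seismometer 2 is off by 20.5 km.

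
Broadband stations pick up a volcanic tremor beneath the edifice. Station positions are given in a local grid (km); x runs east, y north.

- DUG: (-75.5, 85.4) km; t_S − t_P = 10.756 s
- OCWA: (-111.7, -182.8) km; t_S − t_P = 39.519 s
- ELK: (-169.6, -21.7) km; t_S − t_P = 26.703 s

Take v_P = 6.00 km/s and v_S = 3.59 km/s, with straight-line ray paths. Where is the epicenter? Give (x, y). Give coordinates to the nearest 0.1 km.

(-9.5, 155.3)

Distance from S−P lag: d = Δt · v_P v_S / (v_P − v_S) = Δt · (6.00·3.59)/(6.00−3.59) ≈ 8.9378·Δt.
So d_DUG = 96.13, d_OCWA = 353.21, d_ELK = 238.66 km.
Circle about each station: (x + 75.5)² + (y − 85.4)² = 96.13²; (x + 111.7)² + (y + 182.8)² = 353.21²; (x + 169.6)² + (y + 21.7)² = 238.66².
Subtracting the DUG equation from the OCWA and ELK equations removes the quadratic terms:
-72.4 x − 536.4 y = -82617.01
-188.2 x − 214.2 y = -31475.98
Solving the 2×2 system: x ≈ -9.5, y ≈ 155.3 km.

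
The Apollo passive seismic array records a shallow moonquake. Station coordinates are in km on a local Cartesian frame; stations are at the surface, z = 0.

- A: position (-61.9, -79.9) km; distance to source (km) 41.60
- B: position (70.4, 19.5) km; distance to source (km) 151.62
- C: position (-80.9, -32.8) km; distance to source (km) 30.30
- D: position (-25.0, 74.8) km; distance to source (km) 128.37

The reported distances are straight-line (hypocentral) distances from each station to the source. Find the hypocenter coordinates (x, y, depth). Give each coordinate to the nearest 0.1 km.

x ≈ -64.9 km, y ≈ -45.1 km, depth ≈ 22.6 km

Each station gives a sphere (x−x_i)² + (y−y_i)² + z² = d_i² (stations at z=0).
Subtracting the A sphere from B and C: z² cancels, leaving linear equations in x and y:
264.6 x + 198.8 y = -26137.27
-38.0 x + 94.2 y = -1782.50
Solving: x ≈ -64.895, y ≈ -45.101 km (keep extra digits for the depth step; rounded: -64.9, -45.1).
Then from the A sphere: z² = 41.60² − (x + 61.9)² − (y + 79.9)² with x = -64.895, y = -45.101, so z ≈ 22.597 ≈ 22.6 km.
Check against D (with the unrounded solution): distance 128.37 ≈ 128.37 km. ✓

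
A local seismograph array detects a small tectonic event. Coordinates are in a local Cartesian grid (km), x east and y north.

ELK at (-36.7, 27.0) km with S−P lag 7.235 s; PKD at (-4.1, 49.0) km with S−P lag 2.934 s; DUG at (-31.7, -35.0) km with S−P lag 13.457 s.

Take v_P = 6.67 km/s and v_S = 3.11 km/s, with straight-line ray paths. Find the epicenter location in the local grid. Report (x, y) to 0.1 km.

x ≈ 4.8 km, y ≈ 34.4 km

Distance from S−P lag: d = Δt · v_P v_S / (v_P − v_S) = Δt · (6.67·3.11)/(6.67−3.11) ≈ 5.8269·Δt.
So d_ELK = 42.16, d_PKD = 17.10, d_DUG = 78.41 km.
Circle about each station: (x + 36.7)² + (y − 27.0)² = 42.16²; (x + 4.1)² + (y − 49.0)² = 17.10²; (x + 31.7)² + (y + 35.0)² = 78.41².
Subtracting pairs of circle equations eliminates x²+y² and gives linear equations (the radical axes):
65.2 x + 44.0 y = 1826.98
10.0 x − 124.0 y = -4216.66
Solving the 2×2 system: x ≈ 4.8, y ≈ 34.4 km.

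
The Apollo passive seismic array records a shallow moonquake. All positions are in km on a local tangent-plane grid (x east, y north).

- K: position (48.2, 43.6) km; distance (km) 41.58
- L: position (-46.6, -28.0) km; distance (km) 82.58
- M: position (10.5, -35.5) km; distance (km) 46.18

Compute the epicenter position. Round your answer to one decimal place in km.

(28.1, 7.2)

Circle about each station: (x − 48.2)² + (y − 43.6)² = 41.58²; (x + 46.6)² + (y + 28.0)² = 82.58²; (x − 10.5)² + (y + 35.5)² = 46.18².
Subtracting the K equation from the L and M equations removes the quadratic terms:
-189.6 x − 143.2 y = -6359.20
-75.4 x − 158.2 y = -3257.40
Solving the 2×2 system: x ≈ 28.1, y ≈ 7.2 km.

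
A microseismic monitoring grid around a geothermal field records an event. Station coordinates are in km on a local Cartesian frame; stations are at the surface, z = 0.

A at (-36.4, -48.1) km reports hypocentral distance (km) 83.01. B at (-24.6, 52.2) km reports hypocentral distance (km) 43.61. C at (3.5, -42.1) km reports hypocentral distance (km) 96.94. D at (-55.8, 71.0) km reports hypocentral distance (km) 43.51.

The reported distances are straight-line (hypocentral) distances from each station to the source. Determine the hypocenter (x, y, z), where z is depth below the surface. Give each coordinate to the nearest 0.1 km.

x ≈ -59.2 km, y ≈ 30.3 km, depth ≈ 15.0 km

Each station gives a sphere (x−x_i)² + (y−y_i)² + z² = d_i² (stations at z=0).
Subtracting the A sphere from B and C: z² cancels, leaving linear equations in x and y:
23.6 x + 200.6 y = 4680.26
79.8 x + 12.0 y = -4360.61
Solving: x ≈ -59.200, y ≈ 30.296 km (keep extra digits for the depth step; rounded: -59.2, 30.3).
Then from the A sphere: z² = 83.01² − (x + 36.4)² − (y + 48.1)² with x = -59.200, y = 30.296, so z ≈ 14.996 ≈ 15.0 km.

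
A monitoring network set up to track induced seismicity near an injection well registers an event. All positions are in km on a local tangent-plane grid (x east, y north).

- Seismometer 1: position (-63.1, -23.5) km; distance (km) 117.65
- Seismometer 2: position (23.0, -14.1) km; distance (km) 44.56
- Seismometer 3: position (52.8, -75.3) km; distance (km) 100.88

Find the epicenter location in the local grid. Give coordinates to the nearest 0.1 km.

Circle about each station: (x + 63.1)² + (y + 23.5)² = 117.65²; (x − 23.0)² + (y + 14.1)² = 44.56²; (x − 52.8)² + (y + 75.3)² = 100.88².
Subtracting pairs of circle equations eliminates x²+y² and gives linear equations (the radical axes):
172.2 x + 18.8 y = 8049.88
231.8 x − 103.6 y = 7588.82
Solving the 2×2 system: x ≈ 44.0, y ≈ 25.2 km.
Check against Seismometer 1 (with the unrounded x, y): √((x + 63.1)²+(y + 23.5)²) = 117.65 ≈ 117.65 km. ✓

x ≈ 44.0 km, y ≈ 25.2 km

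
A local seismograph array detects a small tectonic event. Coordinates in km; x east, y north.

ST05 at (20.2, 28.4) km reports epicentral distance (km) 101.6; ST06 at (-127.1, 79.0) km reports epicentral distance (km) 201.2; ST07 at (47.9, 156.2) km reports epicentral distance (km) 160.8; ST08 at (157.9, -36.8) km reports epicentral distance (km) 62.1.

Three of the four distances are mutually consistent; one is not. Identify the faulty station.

ST06

Solve using three stations at a time. Using ST05, ST07, ST08 (subtract circle equations pairwise → linear system) gives (x, y) ≈ (120.6, 12.8).
Distances from that point to each station vs reported:
  ST05: calculated 101.6 vs reported 101.6 → residual 0.0 km
  ST06: calculated 256.4 vs reported 201.2 → residual 55.2 km
  ST07: calculated 160.8 vs reported 160.8 → residual 0.0 km
  ST08: calculated 62.1 vs reported 62.1 → residual 0.0 km
ST05, ST07, ST08 are mutually consistent (residuals ≈ 0); ST06 is off by 55.2 km.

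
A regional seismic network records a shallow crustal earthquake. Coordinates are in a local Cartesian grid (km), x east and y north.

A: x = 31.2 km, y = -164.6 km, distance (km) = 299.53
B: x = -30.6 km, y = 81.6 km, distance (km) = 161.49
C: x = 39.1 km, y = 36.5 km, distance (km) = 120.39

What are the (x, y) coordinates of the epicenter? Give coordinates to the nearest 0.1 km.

Circle about each station: (x − 31.2)² + (y + 164.6)² = 299.53²; (x + 30.6)² + (y − 81.6)² = 161.49²; (x − 39.1)² + (y − 36.5)² = 120.39².
Subtracting the A equation from the B and C equations removes the quadratic terms:
-123.6 x + 492.4 y = 43167.52
15.8 x + 402.2 y = 50018.93
Solving the 2×2 system: x ≈ 126.4, y ≈ 119.4 km.

126.4 km east, 119.4 km north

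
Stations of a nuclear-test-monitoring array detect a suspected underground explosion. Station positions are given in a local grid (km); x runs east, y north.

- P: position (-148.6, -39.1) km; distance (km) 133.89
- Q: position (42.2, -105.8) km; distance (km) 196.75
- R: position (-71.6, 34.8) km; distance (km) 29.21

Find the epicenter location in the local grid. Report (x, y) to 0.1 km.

Circle about each station: (x + 148.6)² + (y + 39.1)² = 133.89²; (x − 42.2)² + (y + 105.8)² = 196.75²; (x + 71.6)² + (y − 34.8)² = 29.21².
Subtracting pairs of circle equations eliminates x²+y² and gives linear equations (the radical axes):
381.6 x − 133.4 y = -31420.32
154.0 x + 147.8 y = -199.86
Solving the 2×2 system: x ≈ -60.7, y ≈ 61.9 km.
Check against P (with the unrounded x, y): √((x + 148.6)²+(y + 39.1)²) = 133.89 ≈ 133.89 km. ✓

-60.7 km east, 61.9 km north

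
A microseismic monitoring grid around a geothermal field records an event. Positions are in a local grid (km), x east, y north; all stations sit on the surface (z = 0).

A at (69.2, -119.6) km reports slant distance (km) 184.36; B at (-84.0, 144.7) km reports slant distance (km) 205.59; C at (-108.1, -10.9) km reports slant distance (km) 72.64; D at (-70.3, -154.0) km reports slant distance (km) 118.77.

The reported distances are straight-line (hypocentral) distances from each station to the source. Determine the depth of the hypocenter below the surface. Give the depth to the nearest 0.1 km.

z ≈ 57.5 km

Each station gives a sphere (x−x_i)² + (y−y_i)² + z² = d_i² (stations at z=0).
Subtracting the A sphere from B and C: z² cancels, leaving linear equations in x and y:
-306.4 x + 528.6 y = 622.65
-354.6 x + 217.4 y = 21423.66
Solving: x ≈ -92.603, y ≈ -52.499 km (keep extra digits for the depth step; rounded: -92.6, -52.5).
Then from the A sphere: z² = 184.36² − (x − 69.2)² − (y + 119.6)² with x = -92.603, y = -52.499, so z ≈ 57.497 ≈ 57.5 km.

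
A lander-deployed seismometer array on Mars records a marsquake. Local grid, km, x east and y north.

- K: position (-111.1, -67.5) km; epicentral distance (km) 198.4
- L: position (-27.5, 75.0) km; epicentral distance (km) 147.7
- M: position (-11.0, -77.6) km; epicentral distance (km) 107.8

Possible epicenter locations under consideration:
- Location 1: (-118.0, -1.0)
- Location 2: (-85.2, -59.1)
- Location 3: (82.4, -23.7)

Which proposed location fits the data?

Location 3

For each candidate, compare |candidate − station| to the reported distance:
Location 1: residuals K 131.5, L 29.5, M 23.8 → max 131.5 km
Location 2: residuals K 171.2, L 1.7, M 31.3 → max 171.2 km
Location 3: residuals K 0.0, L 0.0, M 0.0 → max 0.0 km
Only Location 3 has all residuals ≈ 0.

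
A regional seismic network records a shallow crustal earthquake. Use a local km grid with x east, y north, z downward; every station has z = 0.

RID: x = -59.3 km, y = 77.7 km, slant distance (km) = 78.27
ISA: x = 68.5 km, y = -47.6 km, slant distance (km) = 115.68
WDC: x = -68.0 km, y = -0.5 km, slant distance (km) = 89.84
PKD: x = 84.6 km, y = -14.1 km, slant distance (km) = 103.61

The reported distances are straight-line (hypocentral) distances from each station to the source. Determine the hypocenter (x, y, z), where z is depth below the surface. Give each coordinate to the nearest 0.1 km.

Each station gives a sphere (x−x_i)² + (y−y_i)² + z² = d_i² (stations at z=0).
Subtracting the RID sphere from ISA and WDC: z² cancels, leaving linear equations in x and y:
255.6 x − 250.6 y = -9851.44
-17.4 x − 156.4 y = -6874.56
Solving: x ≈ 4.105, y ≈ 43.498 km (keep extra digits for the depth step; rounded: 4.1, 43.5).
Then from the RID sphere: z² = 78.27² − (x + 59.3)² − (y − 77.7)² with x = 4.105, y = 43.498, so z ≈ 30.598 ≈ 30.6 km.

(4.1, 43.5, 30.6)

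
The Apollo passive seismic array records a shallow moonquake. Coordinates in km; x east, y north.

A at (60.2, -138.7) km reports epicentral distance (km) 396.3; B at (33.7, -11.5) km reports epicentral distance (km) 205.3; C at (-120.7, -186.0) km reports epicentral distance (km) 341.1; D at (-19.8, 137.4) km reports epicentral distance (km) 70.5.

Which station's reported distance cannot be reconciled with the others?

A

Solve using three stations at a time. Using B, C, D (subtract circle equations pairwise → linear system) gives (x, y) ≈ (-88.4, 153.5).
Distances from that point to each station vs reported:
  A: calculated 327.8 vs reported 396.3 → residual 68.5 km
  B: calculated 205.3 vs reported 205.3 → residual 0.0 km
  C: calculated 341.1 vs reported 341.1 → residual 0.0 km
  D: calculated 70.4 vs reported 70.5 → residual 0.1 km
B, C, D are mutually consistent (residuals ≈ 0); A is off by 68.5 km.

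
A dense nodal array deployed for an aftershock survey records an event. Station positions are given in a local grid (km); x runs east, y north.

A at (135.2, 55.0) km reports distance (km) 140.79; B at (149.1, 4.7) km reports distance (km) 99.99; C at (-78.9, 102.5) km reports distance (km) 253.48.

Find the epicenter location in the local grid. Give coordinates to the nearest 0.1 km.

Circle about each station: (x − 135.2)² + (y − 55.0)² = 140.79²; (x − 149.1)² + (y − 4.7)² = 99.99²; (x + 78.9)² + (y − 102.5)² = 253.48².
Subtracting the A equation from the B and C equations removes the quadratic terms:
27.8 x − 100.6 y = 10772.68
-428.2 x + 95.0 y = -49002.87
Solving the 2×2 system: x ≈ 96.6, y ≈ -80.4 km.
Check against A (with the unrounded x, y): √((x − 135.2)²+(y − 55.0)²) = 140.78 ≈ 140.79 km. ✓

96.6 km east, -80.4 km north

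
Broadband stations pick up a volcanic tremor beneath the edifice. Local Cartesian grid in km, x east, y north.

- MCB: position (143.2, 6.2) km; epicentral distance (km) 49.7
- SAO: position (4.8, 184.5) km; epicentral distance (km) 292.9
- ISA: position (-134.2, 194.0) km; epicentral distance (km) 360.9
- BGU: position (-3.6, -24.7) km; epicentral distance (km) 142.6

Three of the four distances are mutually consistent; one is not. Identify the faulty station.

Solve using three stations at a time. Using MCB, ISA, BGU (subtract circle equations pairwise → linear system) gives (x, y) ≈ (137.8, -43.2).
Distances from that point to each station vs reported:
  MCB: calculated 49.7 vs reported 49.7 → residual 0.0 km
  SAO: calculated 263.7 vs reported 292.9 → residual 29.2 km
  ISA: calculated 360.9 vs reported 360.9 → residual 0.0 km
  BGU: calculated 142.6 vs reported 142.6 → residual 0.0 km
MCB, ISA, BGU are mutually consistent (residuals ≈ 0); SAO is off by 29.2 km.

SAO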